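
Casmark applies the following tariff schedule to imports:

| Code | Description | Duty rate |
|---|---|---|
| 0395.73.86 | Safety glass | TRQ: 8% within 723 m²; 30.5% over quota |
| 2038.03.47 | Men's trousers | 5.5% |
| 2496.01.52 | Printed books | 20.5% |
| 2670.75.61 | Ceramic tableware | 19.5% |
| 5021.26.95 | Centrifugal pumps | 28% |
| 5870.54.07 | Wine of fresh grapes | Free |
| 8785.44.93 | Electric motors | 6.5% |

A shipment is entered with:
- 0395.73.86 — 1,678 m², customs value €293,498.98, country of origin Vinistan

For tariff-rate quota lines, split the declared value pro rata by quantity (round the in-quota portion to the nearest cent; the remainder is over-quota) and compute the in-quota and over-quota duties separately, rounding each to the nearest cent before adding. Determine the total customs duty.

€61,063.70

Line 1 (0395.73.86, Vinistan, 1,678 m², €293,498.98):
Code 0395.73.86 is under a tariff-rate quota (threshold 723 m²). In-quota: 723 m² at 8%; over-quota: 955 m² at 30.5%.
Pro-rata value split: in-quota = €293,498.98 × 723/1,678 = €126,459.93; over-quota = €293,498.98 − €126,459.93 = €167,039.05.
In-quota duty = €126,459.93 × 8% = €10,116.79. Over-quota duty = €167,039.05 × 30.5% = €50,946.91.
Line duty = €10,116.79 + €50,946.91 = €61,063.70.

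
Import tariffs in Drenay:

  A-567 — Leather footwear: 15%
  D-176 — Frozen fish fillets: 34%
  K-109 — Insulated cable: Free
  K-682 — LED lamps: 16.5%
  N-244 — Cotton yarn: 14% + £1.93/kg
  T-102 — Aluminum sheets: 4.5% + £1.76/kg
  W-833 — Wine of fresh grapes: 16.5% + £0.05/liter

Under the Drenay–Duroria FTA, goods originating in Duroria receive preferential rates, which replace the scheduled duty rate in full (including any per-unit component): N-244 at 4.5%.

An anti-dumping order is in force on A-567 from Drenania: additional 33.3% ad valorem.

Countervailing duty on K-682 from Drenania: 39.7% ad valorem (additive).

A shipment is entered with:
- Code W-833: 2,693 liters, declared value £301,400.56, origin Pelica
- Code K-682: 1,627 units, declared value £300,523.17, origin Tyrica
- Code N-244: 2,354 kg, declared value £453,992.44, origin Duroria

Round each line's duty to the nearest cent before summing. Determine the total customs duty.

£119,881.72

Line 1 (W-833, Pelica, 2,693 liters, £301,400.56):
Base rate for W-833 is 16.5% + £0.05/liter.
Duty = £301,400.56 × 16.5% + 2,693 × £0.05 = £49,865.74.
Line 2 (K-682, Tyrica, 1,627 units, £300,523.17):
Base rate for K-682 is 16.5%.
The additional-duty order on K-682 targets Drenania, not Tyrica; it does not apply.
Duty = £300,523.17 × 16.5% = £49,586.32.
Line 3 (N-244, Duroria, 2,354 kg, £453,992.44):
Base rate for N-244 is 14% + £1.93/kg.
Origin Duroria qualifies under the Drenay–Duroria agreement and N-244 is covered: preferential rate 4.5% applies instead.
Duty = £453,992.44 × 4.5% = £20,429.66.
Total = £49,865.74 + £49,586.32 + £20,429.66 = £119,881.72.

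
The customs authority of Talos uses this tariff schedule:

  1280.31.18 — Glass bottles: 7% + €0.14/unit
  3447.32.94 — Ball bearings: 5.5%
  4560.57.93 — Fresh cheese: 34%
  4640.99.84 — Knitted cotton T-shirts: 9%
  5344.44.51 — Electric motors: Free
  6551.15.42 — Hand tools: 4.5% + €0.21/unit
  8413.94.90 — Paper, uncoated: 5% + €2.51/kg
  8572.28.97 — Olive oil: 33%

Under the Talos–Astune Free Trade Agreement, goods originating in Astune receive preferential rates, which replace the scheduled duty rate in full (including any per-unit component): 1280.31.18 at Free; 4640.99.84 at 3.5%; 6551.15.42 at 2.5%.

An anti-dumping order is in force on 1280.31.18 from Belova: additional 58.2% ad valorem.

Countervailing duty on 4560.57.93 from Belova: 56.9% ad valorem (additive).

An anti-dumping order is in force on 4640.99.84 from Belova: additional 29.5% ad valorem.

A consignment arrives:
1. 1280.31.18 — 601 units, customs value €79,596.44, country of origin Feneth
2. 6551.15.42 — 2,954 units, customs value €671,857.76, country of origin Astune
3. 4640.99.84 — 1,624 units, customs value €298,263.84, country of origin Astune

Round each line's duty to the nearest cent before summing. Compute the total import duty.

€32,891.56

Line 1 (1280.31.18, Feneth, 601 units, €79,596.44):
Base rate for 1280.31.18 is 7% + €0.14/unit.
1280.31.18 has an FTA preferential rate, but origin Feneth is not Astune; base rate stands.
The additional-duty order on 1280.31.18 targets Belova, not Feneth; it does not apply.
Duty = €79,596.44 × 7% + 601 × €0.14 = €5,655.89.
Line 2 (6551.15.42, Astune, 2,954 units, €671,857.76):
Base rate for 6551.15.42 is 4.5% + €0.21/unit.
Origin Astune qualifies under the Talos–Astune agreement and 6551.15.42 is covered: preferential rate 2.5% applies instead.
Duty = €671,857.76 × 2.5% = €16,796.44.
Line 3 (4640.99.84, Astune, 1,624 units, €298,263.84):
Base rate for 4640.99.84 is 9%.
Origin Astune qualifies under the Talos–Astune agreement and 4640.99.84 is covered: preferential rate 3.5% applies instead.
The additional-duty order on 4640.99.84 targets Belova, not Astune; it does not apply.
Duty = €298,263.84 × 3.5% = €10,439.23.
Total = €5,655.89 + €16,796.44 + €10,439.23 = €32,891.56.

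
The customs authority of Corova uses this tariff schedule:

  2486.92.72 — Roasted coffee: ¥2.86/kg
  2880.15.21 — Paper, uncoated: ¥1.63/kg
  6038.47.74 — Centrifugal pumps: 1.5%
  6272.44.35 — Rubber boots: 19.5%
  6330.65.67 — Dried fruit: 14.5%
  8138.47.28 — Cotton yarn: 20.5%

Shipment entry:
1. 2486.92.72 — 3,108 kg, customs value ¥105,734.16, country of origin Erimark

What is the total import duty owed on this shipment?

Line 1 (2486.92.72, Erimark, 3,108 kg, ¥105,734.16):
Base rate for 2486.92.72 is ¥2.86/kg.
Duty = 3,108 × ¥2.86 = ¥8,888.88.

¥8,888.88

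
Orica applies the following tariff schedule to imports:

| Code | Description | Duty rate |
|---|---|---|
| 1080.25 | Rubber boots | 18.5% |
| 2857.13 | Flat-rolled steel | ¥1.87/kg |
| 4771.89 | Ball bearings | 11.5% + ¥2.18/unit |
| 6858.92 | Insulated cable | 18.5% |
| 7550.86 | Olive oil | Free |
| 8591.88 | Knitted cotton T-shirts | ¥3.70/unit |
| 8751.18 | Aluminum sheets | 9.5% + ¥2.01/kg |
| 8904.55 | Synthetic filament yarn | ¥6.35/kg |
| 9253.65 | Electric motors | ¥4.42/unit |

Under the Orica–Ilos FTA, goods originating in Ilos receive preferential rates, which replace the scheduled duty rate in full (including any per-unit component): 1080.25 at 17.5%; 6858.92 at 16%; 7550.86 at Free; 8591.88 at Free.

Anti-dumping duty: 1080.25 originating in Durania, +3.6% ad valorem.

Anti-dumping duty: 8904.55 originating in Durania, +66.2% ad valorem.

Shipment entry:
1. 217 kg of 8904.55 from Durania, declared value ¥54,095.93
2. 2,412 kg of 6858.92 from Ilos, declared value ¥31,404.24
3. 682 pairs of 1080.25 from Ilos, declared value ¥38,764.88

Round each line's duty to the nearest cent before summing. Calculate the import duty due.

¥48,997.99

Line 1 (8904.55, Durania, 217 kg, ¥54,095.93):
Base rate for 8904.55 is ¥6.35/kg.
Additional duty on 8904.55 from Durania: +66.2% ad valorem. Applied ad valorem rate = 66.2%.
Duty = ¥54,095.93 × 66.2% + 217 × ¥6.35 = ¥37,189.46.
Line 2 (6858.92, Ilos, 2,412 kg, ¥31,404.24):
Base rate for 6858.92 is 18.5%.
Origin Ilos qualifies under the Orica–Ilos agreement and 6858.92 is covered: preferential rate 16% applies instead.
Duty = ¥31,404.24 × 16% = ¥5,024.68.
Line 3 (1080.25, Ilos, 682 pairs, ¥38,764.88):
Base rate for 1080.25 is 18.5%.
Origin Ilos qualifies under the Orica–Ilos agreement and 1080.25 is covered: preferential rate 17.5% applies instead.
The additional-duty order on 1080.25 targets Durania, not Ilos; it does not apply.
Duty = ¥38,764.88 × 17.5% = ¥6,783.85.
Total = ¥37,189.46 + ¥5,024.68 + ¥6,783.85 = ¥48,997.99.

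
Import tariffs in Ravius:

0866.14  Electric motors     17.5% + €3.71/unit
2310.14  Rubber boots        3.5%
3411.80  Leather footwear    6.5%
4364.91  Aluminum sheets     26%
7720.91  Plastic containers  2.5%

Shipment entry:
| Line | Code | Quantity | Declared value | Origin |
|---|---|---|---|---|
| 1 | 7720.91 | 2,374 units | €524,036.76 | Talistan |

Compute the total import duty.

€13,100.92

Line 1 (7720.91, Talistan, 2,374 units, €524,036.76):
Base rate for 7720.91 is 2.5%.
Duty = €524,036.76 × 2.5% = €13,100.92.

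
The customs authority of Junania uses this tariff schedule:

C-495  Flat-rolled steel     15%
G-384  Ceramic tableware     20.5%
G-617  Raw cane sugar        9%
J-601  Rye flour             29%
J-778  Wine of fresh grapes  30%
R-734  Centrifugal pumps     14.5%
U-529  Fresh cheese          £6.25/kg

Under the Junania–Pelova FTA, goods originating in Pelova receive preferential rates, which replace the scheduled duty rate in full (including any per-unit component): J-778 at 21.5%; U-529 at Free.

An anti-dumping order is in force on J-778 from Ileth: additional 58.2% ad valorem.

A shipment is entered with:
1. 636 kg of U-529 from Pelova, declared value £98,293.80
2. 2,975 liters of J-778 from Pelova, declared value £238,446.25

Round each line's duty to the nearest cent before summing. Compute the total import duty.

£51,265.94

Line 1 (U-529, Pelova, 636 kg, £98,293.80):
Base rate for U-529 is £6.25/kg.
Origin Pelova qualifies under the Junania–Pelova agreement and U-529 is covered: preferential rate Free applies instead.
Duty = £98,293.80 × 0% = £0.00.
Line 2 (J-778, Pelova, 2,975 liters, £238,446.25):
Base rate for J-778 is 30%.
Origin Pelova qualifies under the Junania–Pelova agreement and J-778 is covered: preferential rate 21.5% applies instead.
The additional-duty order on J-778 targets Ileth, not Pelova; it does not apply.
Duty = £238,446.25 × 21.5% = £51,265.94.
Total = £0.00 + £51,265.94 = £51,265.94.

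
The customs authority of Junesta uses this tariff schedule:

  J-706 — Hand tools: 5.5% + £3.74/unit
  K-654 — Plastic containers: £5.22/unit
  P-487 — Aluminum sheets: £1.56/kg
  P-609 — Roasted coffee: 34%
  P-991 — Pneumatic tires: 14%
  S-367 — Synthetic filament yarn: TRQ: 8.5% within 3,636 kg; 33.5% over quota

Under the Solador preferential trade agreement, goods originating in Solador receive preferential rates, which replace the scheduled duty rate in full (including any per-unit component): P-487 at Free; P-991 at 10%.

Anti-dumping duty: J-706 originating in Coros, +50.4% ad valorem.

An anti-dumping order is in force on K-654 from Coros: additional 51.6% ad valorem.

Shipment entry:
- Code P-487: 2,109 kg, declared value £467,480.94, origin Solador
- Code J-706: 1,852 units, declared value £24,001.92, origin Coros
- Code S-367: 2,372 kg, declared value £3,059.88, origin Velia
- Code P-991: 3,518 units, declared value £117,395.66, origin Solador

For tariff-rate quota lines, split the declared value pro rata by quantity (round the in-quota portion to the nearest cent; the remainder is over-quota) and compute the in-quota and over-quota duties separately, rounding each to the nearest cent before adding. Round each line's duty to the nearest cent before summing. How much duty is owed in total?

£32,343.21

Line 1 (P-487, Solador, 2,109 kg, £467,480.94):
Base rate for P-487 is £1.56/kg.
Origin Solador qualifies under the Junesta–Solador agreement and P-487 is covered: preferential rate Free applies instead.
Duty = £467,480.94 × 0% = £0.00.
Line 2 (J-706, Coros, 1,852 units, £24,001.92):
Base rate for J-706 is 5.5% + £3.74/unit.
Additional duty on J-706 from Coros: +50.4%. Applied ad valorem rate: 5.5% + 50.4% = 55.9%.
Duty = £24,001.92 × 55.9% + 1,852 × £3.74 = £20,343.55.
Line 3 (S-367, Velia, 2,372 kg, £3,059.88):
Code S-367 is under a tariff-rate quota (threshold 3,636 kg). Quantity 2,372 kg is within the quota, so the in-quota rate 8.5% applies to the full value.
Duty = £3,059.88 × 8.5% = £260.09.
Line 4 (P-991, Solador, 3,518 units, £117,395.66):
Base rate for P-991 is 14%.
Origin Solador qualifies under the Junesta–Solador agreement and P-991 is covered: preferential rate 10% applies instead.
Duty = £117,395.66 × 10% = £11,739.57.
Total = £0.00 + £20,343.55 + £260.09 + £11,739.57 = £32,343.21.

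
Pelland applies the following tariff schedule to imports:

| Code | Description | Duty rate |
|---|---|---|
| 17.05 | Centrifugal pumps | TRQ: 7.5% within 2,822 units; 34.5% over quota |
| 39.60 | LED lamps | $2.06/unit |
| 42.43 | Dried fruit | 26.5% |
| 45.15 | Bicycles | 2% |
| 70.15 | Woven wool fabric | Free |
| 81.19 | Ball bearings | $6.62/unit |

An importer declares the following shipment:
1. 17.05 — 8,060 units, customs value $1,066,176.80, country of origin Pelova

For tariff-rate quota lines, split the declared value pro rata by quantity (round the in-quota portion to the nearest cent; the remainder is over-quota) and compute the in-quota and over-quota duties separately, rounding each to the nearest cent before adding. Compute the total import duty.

Line 1 (17.05, Pelova, 8,060 units, $1,066,176.80):
Code 17.05 is under a tariff-rate quota (threshold 2,822 units). In-quota: 2,822 units at 7.5%; over-quota: 5,238 units at 34.5%.
Pro-rata value split: in-quota = $1,066,176.80 × 2,822/8,060 = $373,294.16; over-quota = $1,066,176.80 − $373,294.16 = $692,882.64.
In-quota duty = $373,294.16 × 7.5% = $27,997.06. Over-quota duty = $692,882.64 × 34.5% = $239,044.51.
Line duty = $27,997.06 + $239,044.51 = $267,041.57.

$267,041.57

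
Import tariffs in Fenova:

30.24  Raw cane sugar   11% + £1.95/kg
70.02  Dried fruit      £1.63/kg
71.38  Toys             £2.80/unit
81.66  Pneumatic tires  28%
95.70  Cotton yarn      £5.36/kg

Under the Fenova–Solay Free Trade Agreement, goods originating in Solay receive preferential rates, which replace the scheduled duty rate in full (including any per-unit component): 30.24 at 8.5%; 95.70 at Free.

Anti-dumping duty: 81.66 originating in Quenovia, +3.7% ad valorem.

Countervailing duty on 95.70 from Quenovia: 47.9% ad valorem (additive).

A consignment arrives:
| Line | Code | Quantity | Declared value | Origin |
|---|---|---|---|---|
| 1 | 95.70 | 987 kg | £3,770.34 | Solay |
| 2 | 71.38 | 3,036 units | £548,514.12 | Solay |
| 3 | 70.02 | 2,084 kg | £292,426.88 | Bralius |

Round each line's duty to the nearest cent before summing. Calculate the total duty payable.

Line 1 (95.70, Solay, 987 kg, £3,770.34):
Base rate for 95.70 is £5.36/kg.
Origin Solay qualifies under the Fenova–Solay agreement and 95.70 is covered: preferential rate Free applies instead.
The additional-duty order on 95.70 targets Quenovia, not Solay; it does not apply.
Duty = £3,770.34 × 0% = £0.00.
Line 2 (71.38, Solay, 3,036 units, £548,514.12):
Base rate for 71.38 is £2.80/unit.
Origin Solay is the FTA partner but 71.38 is not on the preference list; base rate stands.
Duty = 3,036 × £2.80 = £8,500.80.
Line 3 (70.02, Bralius, 2,084 kg, £292,426.88):
Base rate for 70.02 is £1.63/kg.
Duty = 2,084 × £1.63 = £3,396.92.
Total = £0.00 + £8,500.80 + £3,396.92 = £11,897.72.

£11,897.72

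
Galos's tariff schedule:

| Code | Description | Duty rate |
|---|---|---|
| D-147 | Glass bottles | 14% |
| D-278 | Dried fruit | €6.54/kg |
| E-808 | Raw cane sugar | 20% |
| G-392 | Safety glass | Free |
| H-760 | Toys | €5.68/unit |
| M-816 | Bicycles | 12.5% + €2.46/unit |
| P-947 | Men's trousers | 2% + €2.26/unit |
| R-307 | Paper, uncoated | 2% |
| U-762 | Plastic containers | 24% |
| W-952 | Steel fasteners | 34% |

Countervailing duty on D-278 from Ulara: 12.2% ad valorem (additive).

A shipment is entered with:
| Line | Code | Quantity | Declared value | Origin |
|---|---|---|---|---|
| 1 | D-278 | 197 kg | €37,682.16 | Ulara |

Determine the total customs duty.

€5,885.60

Line 1 (D-278, Ulara, 197 kg, €37,682.16):
Base rate for D-278 is €6.54/kg.
Additional duty on D-278 from Ulara: +12.2% ad valorem. Applied ad valorem rate = 12.2%.
Duty = €37,682.16 × 12.2% + 197 × €6.54 = €5,885.60.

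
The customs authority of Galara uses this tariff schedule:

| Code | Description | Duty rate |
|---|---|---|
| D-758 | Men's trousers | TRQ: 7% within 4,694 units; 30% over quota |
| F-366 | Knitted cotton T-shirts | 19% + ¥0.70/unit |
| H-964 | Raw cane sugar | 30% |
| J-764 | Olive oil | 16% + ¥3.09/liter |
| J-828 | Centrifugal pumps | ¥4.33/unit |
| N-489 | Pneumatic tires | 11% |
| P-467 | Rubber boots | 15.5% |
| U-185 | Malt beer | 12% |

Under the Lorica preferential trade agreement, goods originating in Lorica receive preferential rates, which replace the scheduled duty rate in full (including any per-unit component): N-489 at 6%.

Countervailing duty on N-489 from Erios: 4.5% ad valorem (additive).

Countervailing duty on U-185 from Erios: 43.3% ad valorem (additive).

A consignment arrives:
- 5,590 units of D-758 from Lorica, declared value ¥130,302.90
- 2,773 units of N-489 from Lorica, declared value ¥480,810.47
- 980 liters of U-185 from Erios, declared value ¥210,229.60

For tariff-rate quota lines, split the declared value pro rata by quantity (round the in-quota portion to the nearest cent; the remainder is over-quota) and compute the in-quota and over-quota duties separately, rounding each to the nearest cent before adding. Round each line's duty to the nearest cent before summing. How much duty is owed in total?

¥159,030.53

Line 1 (D-758, Lorica, 5,590 units, ¥130,302.90):
Code D-758 is under a tariff-rate quota (threshold 4,694 units). In-quota: 4,694 units at 7%; over-quota: 896 units at 30%.
Pro-rata value split: in-quota = ¥130,302.90 × 4,694/5,590 = ¥109,417.14; over-quota = ¥130,302.90 − ¥109,417.14 = ¥20,885.76.
In-quota duty = ¥109,417.14 × 7% = ¥7,659.20. Over-quota duty = ¥20,885.76 × 30% = ¥6,265.73.
Line duty = ¥7,659.20 + ¥6,265.73 = ¥13,924.93.
Line 2 (N-489, Lorica, 2,773 units, ¥480,810.47):
Base rate for N-489 is 11%.
Origin Lorica qualifies under the Galara–Lorica agreement and N-489 is covered: preferential rate 6% applies instead.
The additional-duty order on N-489 targets Erios, not Lorica; it does not apply.
Duty = ¥480,810.47 × 6% = ¥28,848.63.
Line 3 (U-185, Erios, 980 liters, ¥210,229.60):
Base rate for U-185 is 12%.
Additional duty on U-185 from Erios: +43.3%. Applied ad valorem rate: 12% + 43.3% = 55.3%.
Duty = ¥210,229.60 × 55.3% = ¥116,256.97.
Total = ¥13,924.93 + ¥28,848.63 + ¥116,256.97 = ¥159,030.53.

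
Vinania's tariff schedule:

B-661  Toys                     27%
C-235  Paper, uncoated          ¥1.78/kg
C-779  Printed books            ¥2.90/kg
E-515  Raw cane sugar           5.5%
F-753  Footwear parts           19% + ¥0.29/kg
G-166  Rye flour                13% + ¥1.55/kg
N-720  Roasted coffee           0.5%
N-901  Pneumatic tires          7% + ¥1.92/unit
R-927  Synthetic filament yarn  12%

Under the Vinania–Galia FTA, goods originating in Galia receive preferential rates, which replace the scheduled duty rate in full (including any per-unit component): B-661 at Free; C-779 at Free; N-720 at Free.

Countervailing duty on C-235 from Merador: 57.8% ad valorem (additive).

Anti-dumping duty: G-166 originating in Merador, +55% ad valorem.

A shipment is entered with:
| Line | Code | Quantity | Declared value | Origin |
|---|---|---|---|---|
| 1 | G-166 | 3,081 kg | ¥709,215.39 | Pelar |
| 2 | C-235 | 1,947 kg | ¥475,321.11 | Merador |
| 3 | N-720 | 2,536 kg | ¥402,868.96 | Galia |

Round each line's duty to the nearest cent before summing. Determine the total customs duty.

¥375,174.81

Line 1 (G-166, Pelar, 3,081 kg, ¥709,215.39):
Base rate for G-166 is 13% + ¥1.55/kg.
The additional-duty order on G-166 targets Merador, not Pelar; it does not apply.
Duty = ¥709,215.39 × 13% + 3,081 × ¥1.55 = ¥96,973.55.
Line 2 (C-235, Merador, 1,947 kg, ¥475,321.11):
Base rate for C-235 is ¥1.78/kg.
Additional duty on C-235 from Merador: +57.8% ad valorem. Applied ad valorem rate = 57.8%.
Duty = ¥475,321.11 × 57.8% + 1,947 × ¥1.78 = ¥278,201.26.
Line 3 (N-720, Galia, 2,536 kg, ¥402,868.96):
Base rate for N-720 is 0.5%.
Origin Galia qualifies under the Vinania–Galia agreement and N-720 is covered: preferential rate Free applies instead.
Duty = ¥402,868.96 × 0% = ¥0.00.
Total = ¥96,973.55 + ¥278,201.26 + ¥0.00 = ¥375,174.81.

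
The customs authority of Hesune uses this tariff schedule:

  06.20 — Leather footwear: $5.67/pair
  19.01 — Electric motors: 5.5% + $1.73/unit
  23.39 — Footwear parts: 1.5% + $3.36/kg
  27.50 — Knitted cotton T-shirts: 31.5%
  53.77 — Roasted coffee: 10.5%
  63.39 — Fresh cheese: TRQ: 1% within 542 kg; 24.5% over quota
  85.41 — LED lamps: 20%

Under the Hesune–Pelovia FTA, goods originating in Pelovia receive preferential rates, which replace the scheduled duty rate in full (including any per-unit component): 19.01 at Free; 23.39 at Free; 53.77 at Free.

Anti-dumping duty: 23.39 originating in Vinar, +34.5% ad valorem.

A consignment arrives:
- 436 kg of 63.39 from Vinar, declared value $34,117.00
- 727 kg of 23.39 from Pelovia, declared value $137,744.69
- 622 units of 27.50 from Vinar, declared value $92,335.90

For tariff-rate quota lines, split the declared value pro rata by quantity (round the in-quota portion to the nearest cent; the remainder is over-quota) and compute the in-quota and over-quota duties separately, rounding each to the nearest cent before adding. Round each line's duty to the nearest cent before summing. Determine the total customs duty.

Line 1 (63.39, Vinar, 436 kg, $34,117.00):
Code 63.39 is under a tariff-rate quota (threshold 542 kg). Quantity 436 kg is within the quota, so the in-quota rate 1% applies to the full value.
Duty = $34,117.00 × 1% = $341.17.
Line 2 (23.39, Pelovia, 727 kg, $137,744.69):
Base rate for 23.39 is 1.5% + $3.36/kg.
Origin Pelovia qualifies under the Hesune–Pelovia agreement and 23.39 is covered: preferential rate Free applies instead.
The additional-duty order on 23.39 targets Vinar, not Pelovia; it does not apply.
Duty = $137,744.69 × 0% = $0.00.
Line 3 (27.50, Vinar, 622 units, $92,335.90):
Base rate for 27.50 is 31.5%.
Duty = $92,335.90 × 31.5% = $29,085.81.
Total = $341.17 + $0.00 + $29,085.81 = $29,426.98.

$29,426.98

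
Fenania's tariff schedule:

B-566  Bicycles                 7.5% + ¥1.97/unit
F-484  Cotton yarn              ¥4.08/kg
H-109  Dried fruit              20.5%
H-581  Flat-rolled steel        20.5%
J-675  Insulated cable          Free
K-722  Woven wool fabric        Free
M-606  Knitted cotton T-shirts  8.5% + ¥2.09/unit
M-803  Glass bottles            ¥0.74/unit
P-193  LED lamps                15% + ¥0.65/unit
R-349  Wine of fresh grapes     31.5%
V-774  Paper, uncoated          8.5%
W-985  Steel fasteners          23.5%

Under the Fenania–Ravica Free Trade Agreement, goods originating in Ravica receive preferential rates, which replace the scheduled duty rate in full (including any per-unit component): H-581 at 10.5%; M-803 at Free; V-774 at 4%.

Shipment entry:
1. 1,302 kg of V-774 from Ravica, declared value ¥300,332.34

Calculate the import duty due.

Line 1 (V-774, Ravica, 1,302 kg, ¥300,332.34):
Base rate for V-774 is 8.5%.
Origin Ravica qualifies under the Fenania–Ravica agreement and V-774 is covered: preferential rate 4% applies instead.
Duty = ¥300,332.34 × 4% = ¥12,013.29.

¥12,013.29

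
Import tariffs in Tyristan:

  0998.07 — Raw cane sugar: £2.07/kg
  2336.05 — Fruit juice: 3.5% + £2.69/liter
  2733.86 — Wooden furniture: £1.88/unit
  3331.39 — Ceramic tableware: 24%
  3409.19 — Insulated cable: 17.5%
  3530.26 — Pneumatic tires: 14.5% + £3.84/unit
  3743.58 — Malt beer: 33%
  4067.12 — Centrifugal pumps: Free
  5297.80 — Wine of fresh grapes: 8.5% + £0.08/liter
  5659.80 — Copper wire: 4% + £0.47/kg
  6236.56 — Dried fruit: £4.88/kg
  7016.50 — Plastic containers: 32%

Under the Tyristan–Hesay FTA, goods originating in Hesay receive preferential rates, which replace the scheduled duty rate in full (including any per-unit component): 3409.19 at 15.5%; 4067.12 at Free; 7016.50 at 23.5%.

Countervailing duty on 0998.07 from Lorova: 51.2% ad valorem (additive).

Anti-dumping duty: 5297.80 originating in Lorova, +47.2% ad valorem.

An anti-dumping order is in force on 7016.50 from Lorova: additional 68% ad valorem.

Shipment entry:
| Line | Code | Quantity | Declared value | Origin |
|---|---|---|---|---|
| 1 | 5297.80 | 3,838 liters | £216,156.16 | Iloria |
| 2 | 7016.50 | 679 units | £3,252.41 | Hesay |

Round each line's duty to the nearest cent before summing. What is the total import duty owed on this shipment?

Line 1 (5297.80, Iloria, 3,838 liters, £216,156.16):
Base rate for 5297.80 is 8.5% + £0.08/liter.
The additional-duty order on 5297.80 targets Lorova, not Iloria; it does not apply.
Duty = £216,156.16 × 8.5% + 3,838 × £0.08 = £18,680.31.
Line 2 (7016.50, Hesay, 679 units, £3,252.41):
Base rate for 7016.50 is 32%.
Origin Hesay qualifies under the Tyristan–Hesay agreement and 7016.50 is covered: preferential rate 23.5% applies instead.
The additional-duty order on 7016.50 targets Lorova, not Hesay; it does not apply.
Duty = £3,252.41 × 23.5% = £764.32.
Total = £18,680.31 + £764.32 = £19,444.63.

£19,444.63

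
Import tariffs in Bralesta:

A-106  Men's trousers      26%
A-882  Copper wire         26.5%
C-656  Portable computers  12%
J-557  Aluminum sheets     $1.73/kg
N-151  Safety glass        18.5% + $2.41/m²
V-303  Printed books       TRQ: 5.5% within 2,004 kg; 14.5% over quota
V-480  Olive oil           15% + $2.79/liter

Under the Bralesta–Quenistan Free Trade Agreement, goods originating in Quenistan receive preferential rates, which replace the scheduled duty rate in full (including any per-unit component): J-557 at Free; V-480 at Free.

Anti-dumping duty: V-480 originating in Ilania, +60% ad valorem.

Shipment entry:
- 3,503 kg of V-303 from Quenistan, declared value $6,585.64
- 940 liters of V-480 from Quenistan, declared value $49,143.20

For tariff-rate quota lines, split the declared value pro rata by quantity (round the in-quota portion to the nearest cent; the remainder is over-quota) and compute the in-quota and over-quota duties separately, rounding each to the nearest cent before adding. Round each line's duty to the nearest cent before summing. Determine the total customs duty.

$615.84

Line 1 (V-303, Quenistan, 3,503 kg, $6,585.64):
Code V-303 is under a tariff-rate quota (threshold 2,004 kg). In-quota: 2,004 kg at 5.5%; over-quota: 1,499 kg at 14.5%.
Pro-rata value split: in-quota = $6,585.64 × 2,004/3,503 = $3,767.52; over-quota = $6,585.64 − $3,767.52 = $2,818.12.
In-quota duty = $3,767.52 × 5.5% = $207.21. Over-quota duty = $2,818.12 × 14.5% = $408.63.
Line duty = $207.21 + $408.63 = $615.84.
Line 2 (V-480, Quenistan, 940 liters, $49,143.20):
Base rate for V-480 is 15% + $2.79/liter.
Origin Quenistan qualifies under the Bralesta–Quenistan agreement and V-480 is covered: preferential rate Free applies instead.
The additional-duty order on V-480 targets Ilania, not Quenistan; it does not apply.
Duty = $49,143.20 × 0% = $0.00.
Total = $615.84 + $0.00 = $615.84.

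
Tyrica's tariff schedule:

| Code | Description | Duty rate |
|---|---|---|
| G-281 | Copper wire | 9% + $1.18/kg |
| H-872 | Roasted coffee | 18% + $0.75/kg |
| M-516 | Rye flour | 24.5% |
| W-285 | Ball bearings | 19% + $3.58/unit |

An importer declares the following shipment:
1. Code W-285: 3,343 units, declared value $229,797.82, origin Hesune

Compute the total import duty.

Line 1 (W-285, Hesune, 3,343 units, $229,797.82):
Base rate for W-285 is 19% + $3.58/unit.
Duty = $229,797.82 × 19% + 3,343 × $3.58 = $55,629.53.

$55,629.53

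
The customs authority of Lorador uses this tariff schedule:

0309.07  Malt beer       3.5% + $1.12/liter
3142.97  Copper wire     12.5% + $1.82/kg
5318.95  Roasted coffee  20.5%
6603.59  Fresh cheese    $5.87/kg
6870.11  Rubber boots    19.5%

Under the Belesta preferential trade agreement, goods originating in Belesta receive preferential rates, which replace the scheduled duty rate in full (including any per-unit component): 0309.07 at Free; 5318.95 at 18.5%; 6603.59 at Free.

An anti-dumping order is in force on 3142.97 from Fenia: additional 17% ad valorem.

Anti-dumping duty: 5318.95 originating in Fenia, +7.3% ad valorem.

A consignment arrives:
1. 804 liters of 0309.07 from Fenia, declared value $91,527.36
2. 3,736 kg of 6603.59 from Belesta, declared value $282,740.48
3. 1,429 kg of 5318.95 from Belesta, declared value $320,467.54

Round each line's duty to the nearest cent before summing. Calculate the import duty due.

$63,390.43

Line 1 (0309.07, Fenia, 804 liters, $91,527.36):
Base rate for 0309.07 is 3.5% + $1.12/liter.
0309.07 has an FTA preferential rate, but origin Fenia is not Belesta; base rate stands.
Duty = $91,527.36 × 3.5% + 804 × $1.12 = $4,103.94.
Line 2 (6603.59, Belesta, 3,736 kg, $282,740.48):
Base rate for 6603.59 is $5.87/kg.
Origin Belesta qualifies under the Lorador–Belesta agreement and 6603.59 is covered: preferential rate Free applies instead.
Duty = $282,740.48 × 0% = $0.00.
Line 3 (5318.95, Belesta, 1,429 kg, $320,467.54):
Base rate for 5318.95 is 20.5%.
Origin Belesta qualifies under the Lorador–Belesta agreement and 5318.95 is covered: preferential rate 18.5% applies instead.
The additional-duty order on 5318.95 targets Fenia, not Belesta; it does not apply.
Duty = $320,467.54 × 18.5% = $59,286.49.
Total = $4,103.94 + $0.00 + $59,286.49 = $63,390.43.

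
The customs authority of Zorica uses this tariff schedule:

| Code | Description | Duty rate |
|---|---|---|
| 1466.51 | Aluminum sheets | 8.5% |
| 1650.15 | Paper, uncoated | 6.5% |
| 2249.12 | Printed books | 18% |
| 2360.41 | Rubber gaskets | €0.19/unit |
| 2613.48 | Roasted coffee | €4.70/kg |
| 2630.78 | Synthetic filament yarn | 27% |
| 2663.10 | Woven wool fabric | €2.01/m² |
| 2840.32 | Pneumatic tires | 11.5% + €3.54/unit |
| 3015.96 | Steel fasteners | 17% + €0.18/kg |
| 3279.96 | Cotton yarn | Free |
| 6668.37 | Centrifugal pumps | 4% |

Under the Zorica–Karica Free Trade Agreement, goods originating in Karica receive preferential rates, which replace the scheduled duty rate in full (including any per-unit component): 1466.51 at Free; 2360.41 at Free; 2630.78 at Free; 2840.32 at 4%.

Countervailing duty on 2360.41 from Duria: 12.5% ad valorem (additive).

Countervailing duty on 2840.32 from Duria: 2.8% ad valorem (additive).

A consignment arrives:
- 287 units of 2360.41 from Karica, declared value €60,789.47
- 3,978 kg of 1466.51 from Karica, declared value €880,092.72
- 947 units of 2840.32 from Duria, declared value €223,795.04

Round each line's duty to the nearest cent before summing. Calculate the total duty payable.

€35,355.07

Line 1 (2360.41, Karica, 287 units, €60,789.47):
Base rate for 2360.41 is €0.19/unit.
Origin Karica qualifies under the Zorica–Karica agreement and 2360.41 is covered: preferential rate Free applies instead.
The additional-duty order on 2360.41 targets Duria, not Karica; it does not apply.
Duty = €60,789.47 × 0% = €0.00.
Line 2 (1466.51, Karica, 3,978 kg, €880,092.72):
Base rate for 1466.51 is 8.5%.
Origin Karica qualifies under the Zorica–Karica agreement and 1466.51 is covered: preferential rate Free applies instead.
Duty = €880,092.72 × 0% = €0.00.
Line 3 (2840.32, Duria, 947 units, €223,795.04):
Base rate for 2840.32 is 11.5% + €3.54/unit.
2840.32 has an FTA preferential rate, but origin Duria is not Karica; base rate stands.
Additional duty on 2840.32 from Duria: +2.8%. Applied ad valorem rate: 11.5% + 2.8% = 14.3%.
Duty = €223,795.04 × 14.3% + 947 × €3.54 = €35,355.07.
Total = €0.00 + €0.00 + €35,355.07 = €35,355.07.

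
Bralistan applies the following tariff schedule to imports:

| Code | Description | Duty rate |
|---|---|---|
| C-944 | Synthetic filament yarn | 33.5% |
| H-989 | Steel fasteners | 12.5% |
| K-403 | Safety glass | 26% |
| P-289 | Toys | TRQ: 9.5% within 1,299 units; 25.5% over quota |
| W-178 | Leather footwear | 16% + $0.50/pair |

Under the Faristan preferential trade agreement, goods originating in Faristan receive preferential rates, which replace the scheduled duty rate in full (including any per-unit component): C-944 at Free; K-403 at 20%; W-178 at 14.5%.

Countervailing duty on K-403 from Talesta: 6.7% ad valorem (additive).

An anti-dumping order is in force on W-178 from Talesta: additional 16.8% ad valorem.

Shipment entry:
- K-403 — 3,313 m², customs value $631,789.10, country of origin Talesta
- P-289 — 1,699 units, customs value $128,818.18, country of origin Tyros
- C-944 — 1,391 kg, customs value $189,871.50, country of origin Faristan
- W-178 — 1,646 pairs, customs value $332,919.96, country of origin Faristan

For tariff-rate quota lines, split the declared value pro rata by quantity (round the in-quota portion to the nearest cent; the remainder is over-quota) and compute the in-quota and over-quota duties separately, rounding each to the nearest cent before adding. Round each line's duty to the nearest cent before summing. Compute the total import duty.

$271,958.64

Line 1 (K-403, Talesta, 3,313 m², $631,789.10):
Base rate for K-403 is 26%.
K-403 has an FTA preferential rate, but origin Talesta is not Faristan; base rate stands.
Additional duty on K-403 from Talesta: +6.7%. Applied ad valorem rate: 26% + 6.7% = 32.7%.
Duty = $631,789.10 × 32.7% = $206,595.04.
Line 2 (P-289, Tyros, 1,699 units, $128,818.18):
Code P-289 is under a tariff-rate quota (threshold 1,299 units). In-quota: 1,299 units at 9.5%; over-quota: 400 units at 25.5%.
Pro-rata value split: in-quota = $128,818.18 × 1,299/1,699 = $98,490.18; over-quota = $128,818.18 − $98,490.18 = $30,328.00.
In-quota duty = $98,490.18 × 9.5% = $9,356.57. Over-quota duty = $30,328.00 × 25.5% = $7,733.64.
Line duty = $9,356.57 + $7,733.64 = $17,090.21.
Line 3 (C-944, Faristan, 1,391 kg, $189,871.50):
Base rate for C-944 is 33.5%.
Origin Faristan qualifies under the Bralistan–Faristan agreement and C-944 is covered: preferential rate Free applies instead.
Duty = $189,871.50 × 0% = $0.00.
Line 4 (W-178, Faristan, 1,646 pairs, $332,919.96):
Base rate for W-178 is 16% + $0.50/pair.
Origin Faristan qualifies under the Bralistan–Faristan agreement and W-178 is covered: preferential rate 14.5% applies instead.
The additional-duty order on W-178 targets Talesta, not Faristan; it does not apply.
Duty = $332,919.96 × 14.5% = $48,273.39.
Total = $206,595.04 + $17,090.21 + $0.00 + $48,273.39 = $271,958.64.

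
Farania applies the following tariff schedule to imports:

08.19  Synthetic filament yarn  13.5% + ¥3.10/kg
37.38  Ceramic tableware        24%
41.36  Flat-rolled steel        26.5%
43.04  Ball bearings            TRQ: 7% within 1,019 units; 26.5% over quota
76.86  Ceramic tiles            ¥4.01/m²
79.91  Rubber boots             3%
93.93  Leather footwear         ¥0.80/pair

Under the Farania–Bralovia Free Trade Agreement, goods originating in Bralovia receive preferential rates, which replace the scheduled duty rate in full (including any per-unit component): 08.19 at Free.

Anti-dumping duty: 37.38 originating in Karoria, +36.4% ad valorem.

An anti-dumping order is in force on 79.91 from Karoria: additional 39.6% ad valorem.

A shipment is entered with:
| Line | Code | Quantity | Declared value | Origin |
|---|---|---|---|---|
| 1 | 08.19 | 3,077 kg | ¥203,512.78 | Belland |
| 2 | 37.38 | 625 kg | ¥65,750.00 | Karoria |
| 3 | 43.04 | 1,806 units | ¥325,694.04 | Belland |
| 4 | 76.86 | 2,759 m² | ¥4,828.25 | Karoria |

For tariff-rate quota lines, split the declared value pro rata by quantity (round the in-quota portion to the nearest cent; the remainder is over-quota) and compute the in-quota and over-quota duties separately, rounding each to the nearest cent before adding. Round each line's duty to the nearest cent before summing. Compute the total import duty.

Line 1 (08.19, Belland, 3,077 kg, ¥203,512.78):
Base rate for 08.19 is 13.5% + ¥3.10/kg.
08.19 has an FTA preferential rate, but origin Belland is not Bralovia; base rate stands.
Duty = ¥203,512.78 × 13.5% + 3,077 × ¥3.10 = ¥37,012.93.
Line 2 (37.38, Karoria, 625 kg, ¥65,750.00):
Base rate for 37.38 is 24%.
Additional duty on 37.38 from Karoria: +36.4%. Applied ad valorem rate: 24% + 36.4% = 60.4%.
Duty = ¥65,750.00 × 60.4% = ¥39,713.00.
Line 3 (43.04, Belland, 1,806 units, ¥325,694.04):
Code 43.04 is under a tariff-rate quota (threshold 1,019 units). In-quota: 1,019 units at 7%; over-quota: 787 units at 26.5%.
Pro-rata value split: in-quota = ¥325,694.04 × 1,019/1,806 = ¥183,766.46; over-quota = ¥325,694.04 − ¥183,766.46 = ¥141,927.58.
In-quota duty = ¥183,766.46 × 7% = ¥12,863.65. Over-quota duty = ¥141,927.58 × 26.5% = ¥37,610.81.
Line duty = ¥12,863.65 + ¥37,610.81 = ¥50,474.46.
Line 4 (76.86, Karoria, 2,759 m², ¥4,828.25):
Base rate for 76.86 is ¥4.01/m².
Duty = 2,759 × ¥4.01 = ¥11,063.59.
Total = ¥37,012.93 + ¥39,713.00 + ¥50,474.46 + ¥11,063.59 = ¥138,263.98.

¥138,263.98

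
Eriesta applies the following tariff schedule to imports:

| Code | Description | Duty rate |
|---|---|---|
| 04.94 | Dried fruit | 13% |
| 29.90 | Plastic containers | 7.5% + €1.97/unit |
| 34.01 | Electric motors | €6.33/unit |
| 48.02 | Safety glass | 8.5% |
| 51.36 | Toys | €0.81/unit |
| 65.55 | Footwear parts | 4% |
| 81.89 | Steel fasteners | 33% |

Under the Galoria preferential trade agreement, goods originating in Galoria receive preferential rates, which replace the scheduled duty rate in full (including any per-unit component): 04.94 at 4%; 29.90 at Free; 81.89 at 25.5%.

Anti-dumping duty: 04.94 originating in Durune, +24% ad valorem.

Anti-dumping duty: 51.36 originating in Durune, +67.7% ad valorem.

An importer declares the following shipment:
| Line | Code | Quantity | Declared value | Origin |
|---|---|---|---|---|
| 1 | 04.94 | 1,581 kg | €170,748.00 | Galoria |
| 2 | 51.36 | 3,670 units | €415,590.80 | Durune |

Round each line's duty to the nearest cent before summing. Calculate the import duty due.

€291,157.59

Line 1 (04.94, Galoria, 1,581 kg, €170,748.00):
Base rate for 04.94 is 13%.
Origin Galoria qualifies under the Eriesta–Galoria agreement and 04.94 is covered: preferential rate 4% applies instead.
The additional-duty order on 04.94 targets Durune, not Galoria; it does not apply.
Duty = €170,748.00 × 4% = €6,829.92.
Line 2 (51.36, Durune, 3,670 units, €415,590.80):
Base rate for 51.36 is €0.81/unit.
Additional duty on 51.36 from Durune: +67.7% ad valorem. Applied ad valorem rate = 67.7%.
Duty = €415,590.80 × 67.7% + 3,670 × €0.81 = €284,327.67.
Total = €6,829.92 + €284,327.67 = €291,157.59.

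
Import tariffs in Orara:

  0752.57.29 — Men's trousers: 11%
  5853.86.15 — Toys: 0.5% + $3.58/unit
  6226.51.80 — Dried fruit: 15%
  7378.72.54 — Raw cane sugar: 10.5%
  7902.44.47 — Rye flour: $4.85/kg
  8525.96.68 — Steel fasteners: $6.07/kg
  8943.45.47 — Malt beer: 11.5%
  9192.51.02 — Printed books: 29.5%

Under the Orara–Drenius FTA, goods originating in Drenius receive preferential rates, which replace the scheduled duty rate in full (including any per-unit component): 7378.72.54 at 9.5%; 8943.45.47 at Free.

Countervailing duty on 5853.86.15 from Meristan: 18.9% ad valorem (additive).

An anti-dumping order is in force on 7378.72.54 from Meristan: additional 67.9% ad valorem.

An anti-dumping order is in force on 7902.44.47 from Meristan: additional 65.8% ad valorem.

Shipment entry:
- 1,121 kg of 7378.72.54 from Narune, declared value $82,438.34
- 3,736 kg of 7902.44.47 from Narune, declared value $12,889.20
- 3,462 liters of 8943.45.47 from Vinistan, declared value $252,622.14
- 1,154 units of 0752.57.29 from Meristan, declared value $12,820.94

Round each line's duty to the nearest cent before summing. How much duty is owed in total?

$57,237.48

Line 1 (7378.72.54, Narune, 1,121 kg, $82,438.34):
Base rate for 7378.72.54 is 10.5%.
7378.72.54 has an FTA preferential rate, but origin Narune is not Drenius; base rate stands.
The additional-duty order on 7378.72.54 targets Meristan, not Narune; it does not apply.
Duty = $82,438.34 × 10.5% = $8,656.03.
Line 2 (7902.44.47, Narune, 3,736 kg, $12,889.20):
Base rate for 7902.44.47 is $4.85/kg.
The additional-duty order on 7902.44.47 targets Meristan, not Narune; it does not apply.
Duty = 3,736 × $4.85 = $18,119.60.
Line 3 (8943.45.47, Vinistan, 3,462 liters, $252,622.14):
Base rate for 8943.45.47 is 11.5%.
8943.45.47 has an FTA preferential rate, but origin Vinistan is not Drenius; base rate stands.
Duty = $252,622.14 × 11.5% = $29,051.55.
Line 4 (0752.57.29, Meristan, 1,154 units, $12,820.94):
Base rate for 0752.57.29 is 11%.
Duty = $12,820.94 × 11% = $1,410.30.
Total = $8,656.03 + $18,119.60 + $29,051.55 + $1,410.30 = $57,237.48.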